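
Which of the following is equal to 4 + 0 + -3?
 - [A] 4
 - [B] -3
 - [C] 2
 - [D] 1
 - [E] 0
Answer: D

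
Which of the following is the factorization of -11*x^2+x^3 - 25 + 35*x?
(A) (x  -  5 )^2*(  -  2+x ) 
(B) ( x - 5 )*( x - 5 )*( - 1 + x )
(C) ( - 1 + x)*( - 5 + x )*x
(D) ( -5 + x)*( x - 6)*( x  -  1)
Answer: B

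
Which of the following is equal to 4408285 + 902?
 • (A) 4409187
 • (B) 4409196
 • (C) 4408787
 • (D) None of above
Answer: A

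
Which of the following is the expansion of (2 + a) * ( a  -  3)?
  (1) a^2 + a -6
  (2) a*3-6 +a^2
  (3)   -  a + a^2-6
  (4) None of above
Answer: 3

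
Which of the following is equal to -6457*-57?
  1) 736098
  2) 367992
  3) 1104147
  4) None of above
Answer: 4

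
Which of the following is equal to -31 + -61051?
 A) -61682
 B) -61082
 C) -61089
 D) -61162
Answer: B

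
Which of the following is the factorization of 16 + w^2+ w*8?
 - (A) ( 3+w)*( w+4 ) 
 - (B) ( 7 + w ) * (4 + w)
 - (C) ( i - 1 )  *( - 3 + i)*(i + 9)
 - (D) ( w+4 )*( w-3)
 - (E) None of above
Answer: E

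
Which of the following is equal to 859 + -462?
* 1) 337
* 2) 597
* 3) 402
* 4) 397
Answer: 4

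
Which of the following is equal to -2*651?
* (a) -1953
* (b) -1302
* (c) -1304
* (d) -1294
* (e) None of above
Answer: b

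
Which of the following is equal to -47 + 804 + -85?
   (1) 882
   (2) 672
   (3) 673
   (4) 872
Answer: 2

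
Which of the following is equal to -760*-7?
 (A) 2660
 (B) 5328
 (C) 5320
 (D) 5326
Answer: C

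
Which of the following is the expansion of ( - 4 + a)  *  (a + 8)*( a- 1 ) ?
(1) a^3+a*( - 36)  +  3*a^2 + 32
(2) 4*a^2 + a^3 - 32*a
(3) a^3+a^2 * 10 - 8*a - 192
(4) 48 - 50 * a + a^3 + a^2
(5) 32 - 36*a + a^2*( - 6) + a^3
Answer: 1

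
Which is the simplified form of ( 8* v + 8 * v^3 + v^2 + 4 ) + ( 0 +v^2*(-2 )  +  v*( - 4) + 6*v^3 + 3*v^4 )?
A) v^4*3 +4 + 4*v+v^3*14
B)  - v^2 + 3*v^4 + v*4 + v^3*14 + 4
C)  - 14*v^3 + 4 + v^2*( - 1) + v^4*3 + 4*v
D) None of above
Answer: B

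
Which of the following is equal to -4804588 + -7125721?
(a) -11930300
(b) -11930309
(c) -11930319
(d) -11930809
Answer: b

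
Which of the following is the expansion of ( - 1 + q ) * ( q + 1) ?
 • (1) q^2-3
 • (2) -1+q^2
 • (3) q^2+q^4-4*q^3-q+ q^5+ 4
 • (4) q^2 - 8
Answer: 2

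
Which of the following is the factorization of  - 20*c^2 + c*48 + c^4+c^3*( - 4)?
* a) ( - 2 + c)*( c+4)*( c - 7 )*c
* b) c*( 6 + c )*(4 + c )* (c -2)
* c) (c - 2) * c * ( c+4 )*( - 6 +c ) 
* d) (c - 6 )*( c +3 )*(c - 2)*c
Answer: c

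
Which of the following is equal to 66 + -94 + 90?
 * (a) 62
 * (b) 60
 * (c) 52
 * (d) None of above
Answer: a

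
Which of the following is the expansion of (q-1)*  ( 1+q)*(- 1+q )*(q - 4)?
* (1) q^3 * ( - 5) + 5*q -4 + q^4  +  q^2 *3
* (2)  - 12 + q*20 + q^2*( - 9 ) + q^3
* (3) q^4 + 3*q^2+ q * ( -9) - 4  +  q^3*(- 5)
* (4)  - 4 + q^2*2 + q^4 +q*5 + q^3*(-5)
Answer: 1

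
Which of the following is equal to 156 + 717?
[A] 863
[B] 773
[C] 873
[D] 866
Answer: C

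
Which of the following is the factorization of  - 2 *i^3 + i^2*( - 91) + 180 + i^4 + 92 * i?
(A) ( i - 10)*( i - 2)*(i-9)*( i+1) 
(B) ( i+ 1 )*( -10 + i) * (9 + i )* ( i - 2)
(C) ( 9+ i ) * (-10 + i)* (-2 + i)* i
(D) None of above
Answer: B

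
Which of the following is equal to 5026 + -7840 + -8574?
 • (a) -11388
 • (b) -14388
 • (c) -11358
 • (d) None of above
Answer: a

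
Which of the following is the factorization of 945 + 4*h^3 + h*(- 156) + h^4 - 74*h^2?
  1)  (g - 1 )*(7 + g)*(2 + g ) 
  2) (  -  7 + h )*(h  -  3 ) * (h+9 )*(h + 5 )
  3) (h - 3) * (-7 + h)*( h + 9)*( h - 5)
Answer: 2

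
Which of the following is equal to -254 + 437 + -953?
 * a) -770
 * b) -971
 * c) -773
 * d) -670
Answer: a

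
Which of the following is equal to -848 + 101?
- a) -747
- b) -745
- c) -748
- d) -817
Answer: a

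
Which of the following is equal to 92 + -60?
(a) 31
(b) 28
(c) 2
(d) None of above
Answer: d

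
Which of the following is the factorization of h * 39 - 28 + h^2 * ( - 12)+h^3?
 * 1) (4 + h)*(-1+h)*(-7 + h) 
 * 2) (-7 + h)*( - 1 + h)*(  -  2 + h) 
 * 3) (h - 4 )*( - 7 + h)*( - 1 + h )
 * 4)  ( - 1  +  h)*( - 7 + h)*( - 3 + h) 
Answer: 3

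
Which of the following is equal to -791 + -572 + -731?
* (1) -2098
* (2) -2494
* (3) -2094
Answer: 3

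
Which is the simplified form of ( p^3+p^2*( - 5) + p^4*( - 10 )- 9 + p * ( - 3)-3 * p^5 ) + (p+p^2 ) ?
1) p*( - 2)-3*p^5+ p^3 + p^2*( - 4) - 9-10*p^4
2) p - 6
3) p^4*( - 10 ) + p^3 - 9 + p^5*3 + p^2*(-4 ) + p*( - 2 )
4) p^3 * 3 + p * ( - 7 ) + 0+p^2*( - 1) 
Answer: 1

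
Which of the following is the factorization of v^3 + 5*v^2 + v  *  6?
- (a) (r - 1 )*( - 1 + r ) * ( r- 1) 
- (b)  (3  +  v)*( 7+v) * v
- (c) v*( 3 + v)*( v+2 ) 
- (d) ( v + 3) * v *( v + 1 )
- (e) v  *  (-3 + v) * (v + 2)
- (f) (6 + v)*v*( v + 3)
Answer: c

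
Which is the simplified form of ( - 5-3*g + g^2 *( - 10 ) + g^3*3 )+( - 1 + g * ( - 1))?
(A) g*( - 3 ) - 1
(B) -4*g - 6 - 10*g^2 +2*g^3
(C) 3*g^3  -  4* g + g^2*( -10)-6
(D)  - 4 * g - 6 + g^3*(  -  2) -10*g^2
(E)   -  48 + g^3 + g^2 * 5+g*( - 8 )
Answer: C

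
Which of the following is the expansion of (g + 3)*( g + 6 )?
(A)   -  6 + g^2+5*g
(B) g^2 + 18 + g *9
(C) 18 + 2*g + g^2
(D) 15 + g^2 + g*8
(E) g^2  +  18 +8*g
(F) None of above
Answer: B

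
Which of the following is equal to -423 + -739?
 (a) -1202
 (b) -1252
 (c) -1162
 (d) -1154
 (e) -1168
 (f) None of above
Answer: c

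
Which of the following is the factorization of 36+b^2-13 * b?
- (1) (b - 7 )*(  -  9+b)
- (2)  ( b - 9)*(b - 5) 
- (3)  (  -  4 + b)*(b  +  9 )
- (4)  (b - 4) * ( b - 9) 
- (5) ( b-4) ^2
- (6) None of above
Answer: 4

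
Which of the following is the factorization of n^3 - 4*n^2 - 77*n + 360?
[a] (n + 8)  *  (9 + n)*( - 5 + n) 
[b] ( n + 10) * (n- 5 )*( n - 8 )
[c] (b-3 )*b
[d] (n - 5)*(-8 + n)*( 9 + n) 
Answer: d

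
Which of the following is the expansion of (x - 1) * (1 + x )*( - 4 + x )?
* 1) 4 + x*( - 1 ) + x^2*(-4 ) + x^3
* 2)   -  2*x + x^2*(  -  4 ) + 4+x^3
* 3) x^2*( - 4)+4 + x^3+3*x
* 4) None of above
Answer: 1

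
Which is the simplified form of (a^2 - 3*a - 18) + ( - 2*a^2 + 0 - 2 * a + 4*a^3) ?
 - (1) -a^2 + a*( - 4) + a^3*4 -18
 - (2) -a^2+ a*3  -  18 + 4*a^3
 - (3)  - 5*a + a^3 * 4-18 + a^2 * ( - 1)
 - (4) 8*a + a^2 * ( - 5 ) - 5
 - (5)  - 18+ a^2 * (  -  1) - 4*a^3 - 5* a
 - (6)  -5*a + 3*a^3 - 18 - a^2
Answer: 3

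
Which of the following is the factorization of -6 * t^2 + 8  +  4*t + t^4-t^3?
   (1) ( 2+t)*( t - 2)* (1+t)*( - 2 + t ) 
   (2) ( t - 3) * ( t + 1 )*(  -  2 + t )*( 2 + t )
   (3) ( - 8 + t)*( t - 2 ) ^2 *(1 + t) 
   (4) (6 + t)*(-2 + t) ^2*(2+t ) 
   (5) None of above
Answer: 1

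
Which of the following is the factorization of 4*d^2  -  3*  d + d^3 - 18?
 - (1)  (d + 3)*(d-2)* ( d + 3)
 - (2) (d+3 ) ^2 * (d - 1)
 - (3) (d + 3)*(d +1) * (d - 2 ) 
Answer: 1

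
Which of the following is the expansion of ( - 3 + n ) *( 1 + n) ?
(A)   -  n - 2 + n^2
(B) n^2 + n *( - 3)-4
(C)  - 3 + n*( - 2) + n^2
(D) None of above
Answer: C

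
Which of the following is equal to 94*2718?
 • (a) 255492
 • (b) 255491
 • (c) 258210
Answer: a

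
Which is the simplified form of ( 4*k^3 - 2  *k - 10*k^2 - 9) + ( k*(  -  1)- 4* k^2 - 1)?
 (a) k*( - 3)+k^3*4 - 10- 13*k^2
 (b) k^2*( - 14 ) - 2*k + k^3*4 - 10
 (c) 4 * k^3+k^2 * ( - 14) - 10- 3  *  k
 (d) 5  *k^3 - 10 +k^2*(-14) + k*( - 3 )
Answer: c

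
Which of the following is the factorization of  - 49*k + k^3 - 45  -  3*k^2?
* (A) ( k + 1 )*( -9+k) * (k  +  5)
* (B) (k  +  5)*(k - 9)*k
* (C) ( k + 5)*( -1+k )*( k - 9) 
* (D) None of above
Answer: A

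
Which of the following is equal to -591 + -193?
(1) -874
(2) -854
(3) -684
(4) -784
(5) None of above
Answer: 4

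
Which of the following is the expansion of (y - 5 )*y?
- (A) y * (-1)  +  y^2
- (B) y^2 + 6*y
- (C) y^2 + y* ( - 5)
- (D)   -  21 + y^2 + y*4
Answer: C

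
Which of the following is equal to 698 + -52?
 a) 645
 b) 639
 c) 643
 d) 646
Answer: d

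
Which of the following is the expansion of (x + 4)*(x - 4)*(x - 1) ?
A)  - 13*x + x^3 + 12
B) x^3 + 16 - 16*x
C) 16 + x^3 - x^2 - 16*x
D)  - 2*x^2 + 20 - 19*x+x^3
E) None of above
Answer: C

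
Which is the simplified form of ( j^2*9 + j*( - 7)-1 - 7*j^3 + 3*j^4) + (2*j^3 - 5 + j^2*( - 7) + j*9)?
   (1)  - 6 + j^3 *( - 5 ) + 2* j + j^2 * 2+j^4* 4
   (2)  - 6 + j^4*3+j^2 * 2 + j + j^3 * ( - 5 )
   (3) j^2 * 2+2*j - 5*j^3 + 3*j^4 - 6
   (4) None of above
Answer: 3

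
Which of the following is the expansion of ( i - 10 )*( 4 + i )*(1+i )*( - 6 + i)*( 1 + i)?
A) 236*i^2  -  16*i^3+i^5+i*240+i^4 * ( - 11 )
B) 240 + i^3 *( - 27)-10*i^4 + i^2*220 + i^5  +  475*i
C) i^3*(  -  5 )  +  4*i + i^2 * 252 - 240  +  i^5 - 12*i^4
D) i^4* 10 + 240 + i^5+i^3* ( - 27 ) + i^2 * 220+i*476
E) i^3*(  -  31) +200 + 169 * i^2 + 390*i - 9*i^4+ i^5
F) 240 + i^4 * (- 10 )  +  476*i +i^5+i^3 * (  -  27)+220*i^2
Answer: F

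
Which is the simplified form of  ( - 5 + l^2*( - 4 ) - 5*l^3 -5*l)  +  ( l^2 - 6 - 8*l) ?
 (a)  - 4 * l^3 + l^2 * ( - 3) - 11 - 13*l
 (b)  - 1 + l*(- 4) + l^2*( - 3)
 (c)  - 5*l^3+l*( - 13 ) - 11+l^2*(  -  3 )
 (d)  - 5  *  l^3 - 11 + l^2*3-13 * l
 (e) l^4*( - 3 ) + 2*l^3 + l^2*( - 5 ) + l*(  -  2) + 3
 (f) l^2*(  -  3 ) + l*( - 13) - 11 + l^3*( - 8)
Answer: c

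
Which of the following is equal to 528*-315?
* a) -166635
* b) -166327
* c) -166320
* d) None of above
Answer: c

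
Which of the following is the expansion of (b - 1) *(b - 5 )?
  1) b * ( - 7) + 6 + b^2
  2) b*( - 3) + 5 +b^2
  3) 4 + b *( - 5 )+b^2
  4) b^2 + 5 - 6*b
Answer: 4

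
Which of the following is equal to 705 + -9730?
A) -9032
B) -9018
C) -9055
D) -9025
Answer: D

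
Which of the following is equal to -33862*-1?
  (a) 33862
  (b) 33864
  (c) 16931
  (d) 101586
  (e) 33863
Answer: a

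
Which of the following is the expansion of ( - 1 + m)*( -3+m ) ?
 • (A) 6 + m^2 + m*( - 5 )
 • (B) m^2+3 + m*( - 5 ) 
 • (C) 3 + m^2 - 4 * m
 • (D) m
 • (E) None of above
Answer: C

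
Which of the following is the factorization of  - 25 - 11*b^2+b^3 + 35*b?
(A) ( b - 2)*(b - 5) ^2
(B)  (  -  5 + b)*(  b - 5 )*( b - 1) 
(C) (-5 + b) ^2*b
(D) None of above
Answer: B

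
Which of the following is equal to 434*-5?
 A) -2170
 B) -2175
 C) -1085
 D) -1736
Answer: A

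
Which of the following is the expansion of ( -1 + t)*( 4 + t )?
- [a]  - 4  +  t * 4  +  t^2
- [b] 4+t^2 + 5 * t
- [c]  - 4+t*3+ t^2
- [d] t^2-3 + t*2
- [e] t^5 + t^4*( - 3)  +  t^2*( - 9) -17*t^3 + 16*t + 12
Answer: c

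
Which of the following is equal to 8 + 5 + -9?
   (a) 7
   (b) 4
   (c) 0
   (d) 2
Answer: b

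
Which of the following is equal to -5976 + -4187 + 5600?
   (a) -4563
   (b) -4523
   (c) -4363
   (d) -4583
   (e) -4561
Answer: a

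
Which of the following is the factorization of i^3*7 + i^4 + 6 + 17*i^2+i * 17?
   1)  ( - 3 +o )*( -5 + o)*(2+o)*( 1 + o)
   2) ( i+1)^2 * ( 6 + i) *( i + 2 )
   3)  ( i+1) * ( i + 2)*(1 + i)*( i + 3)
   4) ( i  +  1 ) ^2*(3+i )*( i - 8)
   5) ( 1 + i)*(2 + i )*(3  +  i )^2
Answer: 3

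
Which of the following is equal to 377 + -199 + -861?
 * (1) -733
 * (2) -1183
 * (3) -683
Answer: 3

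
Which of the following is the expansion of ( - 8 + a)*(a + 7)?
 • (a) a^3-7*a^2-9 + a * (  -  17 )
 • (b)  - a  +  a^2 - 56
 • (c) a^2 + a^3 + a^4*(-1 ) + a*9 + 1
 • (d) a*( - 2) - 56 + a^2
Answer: b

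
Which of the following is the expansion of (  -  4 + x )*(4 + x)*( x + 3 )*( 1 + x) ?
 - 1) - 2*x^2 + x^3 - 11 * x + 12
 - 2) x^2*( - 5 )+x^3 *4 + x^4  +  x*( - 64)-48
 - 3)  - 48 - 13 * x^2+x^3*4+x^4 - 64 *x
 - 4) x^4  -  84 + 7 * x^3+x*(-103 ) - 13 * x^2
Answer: 3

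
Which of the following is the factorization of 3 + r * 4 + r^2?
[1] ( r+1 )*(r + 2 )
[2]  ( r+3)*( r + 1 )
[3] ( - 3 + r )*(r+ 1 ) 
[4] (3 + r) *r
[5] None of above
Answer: 2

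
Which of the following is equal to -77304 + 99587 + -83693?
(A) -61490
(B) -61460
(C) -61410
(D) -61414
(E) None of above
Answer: C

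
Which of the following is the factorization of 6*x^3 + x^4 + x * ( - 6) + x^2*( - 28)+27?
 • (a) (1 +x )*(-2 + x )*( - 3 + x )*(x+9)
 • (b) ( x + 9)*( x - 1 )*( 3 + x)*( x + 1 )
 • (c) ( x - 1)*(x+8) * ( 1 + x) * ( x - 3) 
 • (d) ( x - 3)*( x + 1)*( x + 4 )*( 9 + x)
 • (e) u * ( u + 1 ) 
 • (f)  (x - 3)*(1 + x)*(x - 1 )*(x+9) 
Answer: f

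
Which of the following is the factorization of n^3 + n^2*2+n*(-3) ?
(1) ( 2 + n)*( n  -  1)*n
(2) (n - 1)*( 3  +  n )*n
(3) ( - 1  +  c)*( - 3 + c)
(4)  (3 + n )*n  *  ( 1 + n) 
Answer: 2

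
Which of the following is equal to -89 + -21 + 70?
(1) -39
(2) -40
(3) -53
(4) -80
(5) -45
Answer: 2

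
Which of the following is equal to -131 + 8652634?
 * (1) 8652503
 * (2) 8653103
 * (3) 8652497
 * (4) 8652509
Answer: 1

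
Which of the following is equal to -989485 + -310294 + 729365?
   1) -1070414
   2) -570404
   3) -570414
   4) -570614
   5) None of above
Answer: 3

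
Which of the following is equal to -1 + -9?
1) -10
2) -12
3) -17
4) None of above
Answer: 1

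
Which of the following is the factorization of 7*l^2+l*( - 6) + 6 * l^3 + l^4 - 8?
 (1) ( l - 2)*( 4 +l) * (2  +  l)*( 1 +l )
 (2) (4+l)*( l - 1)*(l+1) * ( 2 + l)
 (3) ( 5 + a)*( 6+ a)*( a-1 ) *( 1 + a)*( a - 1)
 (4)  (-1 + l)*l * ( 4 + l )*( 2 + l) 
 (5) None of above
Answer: 2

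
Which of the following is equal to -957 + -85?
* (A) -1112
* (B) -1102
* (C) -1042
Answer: C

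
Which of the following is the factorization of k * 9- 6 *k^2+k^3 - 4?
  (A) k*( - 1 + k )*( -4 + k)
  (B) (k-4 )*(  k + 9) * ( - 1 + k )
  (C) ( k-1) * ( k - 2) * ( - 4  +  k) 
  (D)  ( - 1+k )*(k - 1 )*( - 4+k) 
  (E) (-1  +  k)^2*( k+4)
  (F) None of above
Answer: D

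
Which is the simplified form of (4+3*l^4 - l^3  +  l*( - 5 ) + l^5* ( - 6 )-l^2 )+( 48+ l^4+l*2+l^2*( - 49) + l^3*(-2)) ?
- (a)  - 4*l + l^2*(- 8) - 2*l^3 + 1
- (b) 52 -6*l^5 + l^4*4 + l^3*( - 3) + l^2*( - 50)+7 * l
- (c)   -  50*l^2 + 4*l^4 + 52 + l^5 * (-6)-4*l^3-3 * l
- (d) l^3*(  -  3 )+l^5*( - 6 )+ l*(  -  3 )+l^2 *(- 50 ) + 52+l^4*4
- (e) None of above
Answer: d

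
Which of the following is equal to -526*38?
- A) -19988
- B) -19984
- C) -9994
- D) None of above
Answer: A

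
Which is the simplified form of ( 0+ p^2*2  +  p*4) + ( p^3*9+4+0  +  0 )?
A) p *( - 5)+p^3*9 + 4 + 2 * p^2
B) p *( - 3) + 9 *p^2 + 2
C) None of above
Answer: C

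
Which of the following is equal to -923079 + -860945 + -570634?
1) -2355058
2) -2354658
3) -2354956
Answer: 2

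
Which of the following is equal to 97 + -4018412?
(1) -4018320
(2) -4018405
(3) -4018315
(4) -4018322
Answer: 3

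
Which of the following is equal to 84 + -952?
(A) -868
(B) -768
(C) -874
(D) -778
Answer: A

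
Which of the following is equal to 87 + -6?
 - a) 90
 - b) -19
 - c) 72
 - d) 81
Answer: d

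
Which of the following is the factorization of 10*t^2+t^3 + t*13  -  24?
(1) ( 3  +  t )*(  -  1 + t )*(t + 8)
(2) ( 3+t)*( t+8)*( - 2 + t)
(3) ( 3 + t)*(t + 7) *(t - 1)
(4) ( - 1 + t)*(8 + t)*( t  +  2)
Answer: 1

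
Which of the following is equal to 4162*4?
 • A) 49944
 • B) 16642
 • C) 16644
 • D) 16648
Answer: D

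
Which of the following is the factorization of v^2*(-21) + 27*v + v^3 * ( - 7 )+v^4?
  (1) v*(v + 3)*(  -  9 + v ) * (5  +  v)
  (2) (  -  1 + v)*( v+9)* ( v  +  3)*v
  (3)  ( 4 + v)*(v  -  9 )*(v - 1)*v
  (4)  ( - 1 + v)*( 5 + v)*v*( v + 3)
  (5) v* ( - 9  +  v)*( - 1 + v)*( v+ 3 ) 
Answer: 5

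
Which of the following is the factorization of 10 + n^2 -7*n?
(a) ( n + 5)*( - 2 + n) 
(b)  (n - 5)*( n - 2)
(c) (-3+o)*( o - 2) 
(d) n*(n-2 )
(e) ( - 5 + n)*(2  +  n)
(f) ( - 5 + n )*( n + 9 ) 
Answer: b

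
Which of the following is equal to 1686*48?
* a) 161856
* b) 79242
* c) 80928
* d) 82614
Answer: c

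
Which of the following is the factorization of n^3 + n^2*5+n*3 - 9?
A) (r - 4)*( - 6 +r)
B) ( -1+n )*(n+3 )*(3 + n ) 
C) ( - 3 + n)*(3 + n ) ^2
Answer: B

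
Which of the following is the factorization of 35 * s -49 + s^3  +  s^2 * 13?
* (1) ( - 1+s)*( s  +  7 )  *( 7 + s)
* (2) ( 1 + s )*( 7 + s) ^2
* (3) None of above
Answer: 1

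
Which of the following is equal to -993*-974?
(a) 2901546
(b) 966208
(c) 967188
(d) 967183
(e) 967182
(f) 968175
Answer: e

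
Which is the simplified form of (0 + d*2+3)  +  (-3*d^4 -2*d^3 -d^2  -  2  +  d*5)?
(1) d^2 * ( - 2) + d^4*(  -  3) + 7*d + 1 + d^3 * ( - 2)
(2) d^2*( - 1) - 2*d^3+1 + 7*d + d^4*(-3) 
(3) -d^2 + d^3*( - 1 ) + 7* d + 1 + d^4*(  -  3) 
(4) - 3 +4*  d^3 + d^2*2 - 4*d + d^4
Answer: 2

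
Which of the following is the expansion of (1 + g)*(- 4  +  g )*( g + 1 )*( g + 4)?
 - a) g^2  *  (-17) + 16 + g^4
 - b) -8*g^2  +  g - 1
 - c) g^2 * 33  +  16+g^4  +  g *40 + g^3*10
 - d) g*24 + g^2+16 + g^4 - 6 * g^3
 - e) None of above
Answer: e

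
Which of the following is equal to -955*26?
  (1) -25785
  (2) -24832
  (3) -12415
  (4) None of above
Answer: 4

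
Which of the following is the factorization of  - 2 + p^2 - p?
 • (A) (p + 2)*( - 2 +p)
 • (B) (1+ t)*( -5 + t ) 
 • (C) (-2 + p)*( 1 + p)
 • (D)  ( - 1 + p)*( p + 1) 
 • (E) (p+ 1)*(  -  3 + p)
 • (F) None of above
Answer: C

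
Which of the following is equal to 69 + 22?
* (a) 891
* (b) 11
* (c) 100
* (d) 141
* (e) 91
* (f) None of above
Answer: e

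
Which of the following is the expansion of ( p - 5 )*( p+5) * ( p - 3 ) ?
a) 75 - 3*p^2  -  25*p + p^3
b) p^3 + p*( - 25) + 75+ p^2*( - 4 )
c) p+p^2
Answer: a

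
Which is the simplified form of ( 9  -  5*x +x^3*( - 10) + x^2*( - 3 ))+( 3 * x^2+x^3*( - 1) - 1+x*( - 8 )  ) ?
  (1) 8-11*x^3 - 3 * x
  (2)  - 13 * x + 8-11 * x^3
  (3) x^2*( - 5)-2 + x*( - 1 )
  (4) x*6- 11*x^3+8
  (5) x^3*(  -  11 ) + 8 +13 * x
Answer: 2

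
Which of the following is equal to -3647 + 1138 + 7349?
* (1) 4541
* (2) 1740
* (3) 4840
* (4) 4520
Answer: 3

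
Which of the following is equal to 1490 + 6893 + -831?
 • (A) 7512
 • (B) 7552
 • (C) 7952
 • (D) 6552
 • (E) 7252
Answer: B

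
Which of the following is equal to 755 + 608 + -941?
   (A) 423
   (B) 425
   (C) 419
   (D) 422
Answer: D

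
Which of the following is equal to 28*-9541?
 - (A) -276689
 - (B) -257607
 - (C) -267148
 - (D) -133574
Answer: C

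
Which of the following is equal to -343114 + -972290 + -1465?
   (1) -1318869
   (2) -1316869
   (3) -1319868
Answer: 2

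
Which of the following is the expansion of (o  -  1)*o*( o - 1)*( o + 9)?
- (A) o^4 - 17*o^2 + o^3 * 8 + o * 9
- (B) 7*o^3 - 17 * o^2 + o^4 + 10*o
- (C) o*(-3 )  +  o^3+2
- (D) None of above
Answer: D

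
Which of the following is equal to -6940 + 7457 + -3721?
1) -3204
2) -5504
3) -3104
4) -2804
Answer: 1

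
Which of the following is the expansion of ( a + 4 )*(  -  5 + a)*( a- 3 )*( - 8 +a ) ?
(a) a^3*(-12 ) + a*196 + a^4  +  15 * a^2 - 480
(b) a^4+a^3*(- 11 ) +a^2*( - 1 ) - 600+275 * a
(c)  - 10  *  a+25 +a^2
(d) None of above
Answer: a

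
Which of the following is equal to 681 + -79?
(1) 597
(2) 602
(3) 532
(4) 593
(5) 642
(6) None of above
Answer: 2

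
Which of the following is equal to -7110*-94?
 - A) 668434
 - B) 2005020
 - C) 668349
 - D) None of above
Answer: D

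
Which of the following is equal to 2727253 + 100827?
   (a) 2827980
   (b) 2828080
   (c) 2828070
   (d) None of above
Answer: b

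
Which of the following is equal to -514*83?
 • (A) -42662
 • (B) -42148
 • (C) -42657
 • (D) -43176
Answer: A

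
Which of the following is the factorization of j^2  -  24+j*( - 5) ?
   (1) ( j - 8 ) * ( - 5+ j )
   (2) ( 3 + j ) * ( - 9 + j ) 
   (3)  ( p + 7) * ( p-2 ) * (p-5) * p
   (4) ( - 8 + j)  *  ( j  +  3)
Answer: 4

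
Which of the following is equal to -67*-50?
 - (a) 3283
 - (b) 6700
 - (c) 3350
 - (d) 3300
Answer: c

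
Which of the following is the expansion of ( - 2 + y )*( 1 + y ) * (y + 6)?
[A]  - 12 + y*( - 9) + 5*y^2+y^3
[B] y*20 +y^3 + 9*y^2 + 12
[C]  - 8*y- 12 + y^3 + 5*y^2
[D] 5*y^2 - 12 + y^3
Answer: C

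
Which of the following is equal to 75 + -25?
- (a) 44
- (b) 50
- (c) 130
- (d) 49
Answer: b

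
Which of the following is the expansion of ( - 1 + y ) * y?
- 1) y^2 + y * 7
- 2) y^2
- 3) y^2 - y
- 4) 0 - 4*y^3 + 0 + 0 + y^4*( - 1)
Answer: 3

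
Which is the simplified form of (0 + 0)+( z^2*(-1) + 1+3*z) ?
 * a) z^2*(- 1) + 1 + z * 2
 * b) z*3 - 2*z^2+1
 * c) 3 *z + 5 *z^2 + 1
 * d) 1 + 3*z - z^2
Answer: d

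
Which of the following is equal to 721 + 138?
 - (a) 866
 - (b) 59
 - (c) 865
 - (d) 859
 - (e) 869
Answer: d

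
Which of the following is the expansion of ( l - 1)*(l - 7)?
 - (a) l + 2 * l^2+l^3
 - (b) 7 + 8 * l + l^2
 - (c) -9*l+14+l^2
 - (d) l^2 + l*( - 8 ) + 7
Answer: d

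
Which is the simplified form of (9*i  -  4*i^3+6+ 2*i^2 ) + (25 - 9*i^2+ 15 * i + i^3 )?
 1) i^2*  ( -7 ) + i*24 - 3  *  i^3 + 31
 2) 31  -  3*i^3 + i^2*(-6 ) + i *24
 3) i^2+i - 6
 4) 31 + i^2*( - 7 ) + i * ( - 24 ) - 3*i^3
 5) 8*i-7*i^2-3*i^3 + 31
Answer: 1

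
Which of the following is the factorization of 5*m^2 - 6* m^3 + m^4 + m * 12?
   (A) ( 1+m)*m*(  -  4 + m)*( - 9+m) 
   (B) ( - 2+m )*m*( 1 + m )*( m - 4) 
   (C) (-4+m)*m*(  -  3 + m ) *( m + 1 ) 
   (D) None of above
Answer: C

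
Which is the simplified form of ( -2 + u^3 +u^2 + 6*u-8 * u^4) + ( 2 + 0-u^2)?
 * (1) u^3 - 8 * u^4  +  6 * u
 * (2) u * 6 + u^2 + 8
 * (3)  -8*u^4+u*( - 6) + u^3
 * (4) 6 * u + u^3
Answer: 1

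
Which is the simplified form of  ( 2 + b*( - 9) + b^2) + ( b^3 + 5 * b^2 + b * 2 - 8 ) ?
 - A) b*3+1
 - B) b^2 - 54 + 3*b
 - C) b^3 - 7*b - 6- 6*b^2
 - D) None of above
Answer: D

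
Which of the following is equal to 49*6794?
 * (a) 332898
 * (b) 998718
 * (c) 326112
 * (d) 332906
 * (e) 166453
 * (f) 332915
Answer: d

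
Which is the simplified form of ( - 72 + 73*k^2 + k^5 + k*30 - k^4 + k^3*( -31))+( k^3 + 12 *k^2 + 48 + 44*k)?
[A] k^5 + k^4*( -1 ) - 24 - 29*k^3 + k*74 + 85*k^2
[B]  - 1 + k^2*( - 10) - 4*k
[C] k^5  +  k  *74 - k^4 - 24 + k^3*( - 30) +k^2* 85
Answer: C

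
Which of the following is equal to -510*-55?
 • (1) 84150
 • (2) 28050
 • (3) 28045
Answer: 2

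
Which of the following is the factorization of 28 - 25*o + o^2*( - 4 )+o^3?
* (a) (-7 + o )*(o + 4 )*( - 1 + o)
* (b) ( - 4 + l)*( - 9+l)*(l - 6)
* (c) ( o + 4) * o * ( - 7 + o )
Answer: a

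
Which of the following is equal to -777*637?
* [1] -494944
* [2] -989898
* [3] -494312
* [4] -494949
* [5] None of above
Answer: 4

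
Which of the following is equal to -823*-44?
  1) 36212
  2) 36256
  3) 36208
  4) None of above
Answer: 1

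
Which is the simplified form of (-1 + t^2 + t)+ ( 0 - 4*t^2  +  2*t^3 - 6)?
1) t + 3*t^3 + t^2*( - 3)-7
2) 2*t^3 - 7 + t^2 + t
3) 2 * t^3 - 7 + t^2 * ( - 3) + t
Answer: 3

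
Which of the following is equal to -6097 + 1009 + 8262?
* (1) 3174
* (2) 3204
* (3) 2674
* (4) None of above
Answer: 1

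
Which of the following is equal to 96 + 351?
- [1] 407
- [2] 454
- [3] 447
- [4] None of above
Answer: 3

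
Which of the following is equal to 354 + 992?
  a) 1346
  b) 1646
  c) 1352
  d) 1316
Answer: a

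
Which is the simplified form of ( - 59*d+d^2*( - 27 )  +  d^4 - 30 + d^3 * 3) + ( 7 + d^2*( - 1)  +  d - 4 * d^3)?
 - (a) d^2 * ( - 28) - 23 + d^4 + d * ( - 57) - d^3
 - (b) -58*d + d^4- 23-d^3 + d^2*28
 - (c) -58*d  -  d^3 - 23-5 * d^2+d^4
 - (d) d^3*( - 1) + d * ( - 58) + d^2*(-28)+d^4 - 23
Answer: d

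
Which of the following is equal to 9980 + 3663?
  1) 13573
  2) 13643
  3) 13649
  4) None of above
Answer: 2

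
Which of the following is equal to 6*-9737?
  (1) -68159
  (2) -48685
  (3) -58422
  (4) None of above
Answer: 3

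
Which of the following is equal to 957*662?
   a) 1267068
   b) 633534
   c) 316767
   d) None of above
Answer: b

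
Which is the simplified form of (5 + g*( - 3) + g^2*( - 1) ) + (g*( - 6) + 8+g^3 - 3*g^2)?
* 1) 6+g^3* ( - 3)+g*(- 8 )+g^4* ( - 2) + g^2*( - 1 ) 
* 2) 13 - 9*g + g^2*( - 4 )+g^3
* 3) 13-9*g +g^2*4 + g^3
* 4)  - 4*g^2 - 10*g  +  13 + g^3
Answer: 2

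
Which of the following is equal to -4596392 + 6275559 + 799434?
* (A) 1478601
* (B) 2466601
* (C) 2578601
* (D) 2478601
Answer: D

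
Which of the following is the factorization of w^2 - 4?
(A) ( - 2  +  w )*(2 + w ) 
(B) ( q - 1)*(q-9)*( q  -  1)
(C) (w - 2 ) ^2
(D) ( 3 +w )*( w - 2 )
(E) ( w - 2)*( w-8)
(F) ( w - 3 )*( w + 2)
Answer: A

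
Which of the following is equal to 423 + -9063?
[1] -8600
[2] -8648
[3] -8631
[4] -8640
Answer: 4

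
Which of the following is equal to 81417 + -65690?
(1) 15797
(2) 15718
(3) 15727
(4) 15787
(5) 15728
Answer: 3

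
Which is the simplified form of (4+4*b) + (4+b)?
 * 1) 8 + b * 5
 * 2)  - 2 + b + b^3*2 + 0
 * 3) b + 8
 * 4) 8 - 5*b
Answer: 1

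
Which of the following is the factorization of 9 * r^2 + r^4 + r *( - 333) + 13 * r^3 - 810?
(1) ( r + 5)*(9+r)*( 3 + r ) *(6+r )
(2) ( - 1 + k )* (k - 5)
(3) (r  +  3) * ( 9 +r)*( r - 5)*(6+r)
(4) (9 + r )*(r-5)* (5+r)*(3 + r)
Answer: 3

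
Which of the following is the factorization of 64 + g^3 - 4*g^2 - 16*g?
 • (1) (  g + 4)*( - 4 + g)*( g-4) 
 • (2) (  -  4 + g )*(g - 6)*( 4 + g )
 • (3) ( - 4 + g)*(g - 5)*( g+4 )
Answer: 1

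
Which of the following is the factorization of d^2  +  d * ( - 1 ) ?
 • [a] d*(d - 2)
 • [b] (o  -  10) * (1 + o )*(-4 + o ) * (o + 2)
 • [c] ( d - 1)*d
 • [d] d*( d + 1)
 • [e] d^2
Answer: c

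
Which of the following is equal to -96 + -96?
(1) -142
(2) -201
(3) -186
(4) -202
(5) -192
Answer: 5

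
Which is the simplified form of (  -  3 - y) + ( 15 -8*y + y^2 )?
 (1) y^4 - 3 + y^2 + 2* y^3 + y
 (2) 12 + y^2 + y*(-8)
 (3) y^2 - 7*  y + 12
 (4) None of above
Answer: 4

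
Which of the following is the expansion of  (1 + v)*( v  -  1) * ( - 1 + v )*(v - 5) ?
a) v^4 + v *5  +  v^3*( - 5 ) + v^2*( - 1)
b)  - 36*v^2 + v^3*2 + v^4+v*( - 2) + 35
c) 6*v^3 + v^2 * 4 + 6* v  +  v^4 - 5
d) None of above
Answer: d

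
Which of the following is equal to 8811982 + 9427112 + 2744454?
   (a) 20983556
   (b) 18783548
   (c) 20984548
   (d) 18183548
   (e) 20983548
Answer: e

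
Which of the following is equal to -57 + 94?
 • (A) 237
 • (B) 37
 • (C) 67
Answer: B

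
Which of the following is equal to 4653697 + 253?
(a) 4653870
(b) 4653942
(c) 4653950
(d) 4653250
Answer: c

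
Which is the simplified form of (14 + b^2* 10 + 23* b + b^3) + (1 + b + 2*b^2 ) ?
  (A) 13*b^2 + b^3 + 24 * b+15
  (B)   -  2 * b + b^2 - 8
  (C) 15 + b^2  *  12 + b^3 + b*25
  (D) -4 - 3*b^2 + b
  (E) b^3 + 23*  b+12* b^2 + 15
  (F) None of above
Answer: F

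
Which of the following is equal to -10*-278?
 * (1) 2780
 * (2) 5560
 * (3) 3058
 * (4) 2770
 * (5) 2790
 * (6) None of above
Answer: 1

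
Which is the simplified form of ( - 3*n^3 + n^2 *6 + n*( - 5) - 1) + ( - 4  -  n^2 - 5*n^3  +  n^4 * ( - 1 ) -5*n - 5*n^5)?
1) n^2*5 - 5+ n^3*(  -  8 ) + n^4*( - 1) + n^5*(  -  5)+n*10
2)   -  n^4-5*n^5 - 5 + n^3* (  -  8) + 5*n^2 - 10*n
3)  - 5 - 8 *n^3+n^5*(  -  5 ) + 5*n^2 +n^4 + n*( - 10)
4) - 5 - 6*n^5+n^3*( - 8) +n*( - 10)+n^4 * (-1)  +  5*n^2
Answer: 2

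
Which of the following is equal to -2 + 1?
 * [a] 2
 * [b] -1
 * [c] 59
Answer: b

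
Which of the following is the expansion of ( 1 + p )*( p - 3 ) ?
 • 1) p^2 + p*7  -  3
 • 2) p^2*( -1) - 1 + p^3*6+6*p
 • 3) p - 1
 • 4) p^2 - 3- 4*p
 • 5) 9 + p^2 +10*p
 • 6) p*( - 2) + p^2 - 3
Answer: 6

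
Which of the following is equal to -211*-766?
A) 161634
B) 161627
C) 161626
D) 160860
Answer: C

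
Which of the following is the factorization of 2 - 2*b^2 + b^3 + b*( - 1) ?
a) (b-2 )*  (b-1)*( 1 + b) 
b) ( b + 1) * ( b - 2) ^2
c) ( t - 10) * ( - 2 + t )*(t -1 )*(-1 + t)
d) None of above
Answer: a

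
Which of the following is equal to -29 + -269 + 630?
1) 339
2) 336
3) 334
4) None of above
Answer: 4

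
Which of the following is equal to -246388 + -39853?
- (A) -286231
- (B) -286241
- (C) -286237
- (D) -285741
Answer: B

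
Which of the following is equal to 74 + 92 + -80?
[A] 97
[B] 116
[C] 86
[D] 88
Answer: C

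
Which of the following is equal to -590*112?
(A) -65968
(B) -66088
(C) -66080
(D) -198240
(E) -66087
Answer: C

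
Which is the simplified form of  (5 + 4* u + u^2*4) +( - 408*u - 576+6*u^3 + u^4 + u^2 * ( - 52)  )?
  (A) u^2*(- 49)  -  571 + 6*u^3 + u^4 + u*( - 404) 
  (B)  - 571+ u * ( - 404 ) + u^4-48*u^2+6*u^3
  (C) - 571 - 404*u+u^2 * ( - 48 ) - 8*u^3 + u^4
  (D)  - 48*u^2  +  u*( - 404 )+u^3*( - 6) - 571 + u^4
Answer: B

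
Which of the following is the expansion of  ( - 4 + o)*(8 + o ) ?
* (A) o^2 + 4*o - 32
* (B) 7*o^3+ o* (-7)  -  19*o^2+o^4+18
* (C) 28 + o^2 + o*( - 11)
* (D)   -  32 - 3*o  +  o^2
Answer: A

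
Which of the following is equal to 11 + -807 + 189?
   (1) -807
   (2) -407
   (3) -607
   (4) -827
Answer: 3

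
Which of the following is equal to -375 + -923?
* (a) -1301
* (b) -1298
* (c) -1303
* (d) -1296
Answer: b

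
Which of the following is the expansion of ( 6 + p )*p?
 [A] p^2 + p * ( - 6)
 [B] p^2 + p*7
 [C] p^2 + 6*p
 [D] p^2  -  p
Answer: C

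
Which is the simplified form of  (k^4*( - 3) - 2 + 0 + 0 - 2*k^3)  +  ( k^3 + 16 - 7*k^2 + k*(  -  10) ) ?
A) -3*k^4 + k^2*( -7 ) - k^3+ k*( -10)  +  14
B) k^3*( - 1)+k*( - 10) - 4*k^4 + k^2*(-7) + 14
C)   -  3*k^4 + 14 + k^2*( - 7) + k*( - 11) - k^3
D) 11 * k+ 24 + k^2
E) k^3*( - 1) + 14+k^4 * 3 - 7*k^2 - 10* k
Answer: A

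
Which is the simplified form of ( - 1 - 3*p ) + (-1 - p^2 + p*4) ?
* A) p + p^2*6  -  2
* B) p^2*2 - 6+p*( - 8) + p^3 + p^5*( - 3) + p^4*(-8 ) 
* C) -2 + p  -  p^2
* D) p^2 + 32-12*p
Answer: C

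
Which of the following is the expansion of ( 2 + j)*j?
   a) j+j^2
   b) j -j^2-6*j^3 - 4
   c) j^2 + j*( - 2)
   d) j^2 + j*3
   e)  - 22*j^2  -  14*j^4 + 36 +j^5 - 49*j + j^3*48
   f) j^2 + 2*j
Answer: f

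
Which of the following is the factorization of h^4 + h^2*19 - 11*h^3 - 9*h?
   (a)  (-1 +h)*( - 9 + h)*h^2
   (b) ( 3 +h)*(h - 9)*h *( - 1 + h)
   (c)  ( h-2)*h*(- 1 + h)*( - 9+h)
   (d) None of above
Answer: d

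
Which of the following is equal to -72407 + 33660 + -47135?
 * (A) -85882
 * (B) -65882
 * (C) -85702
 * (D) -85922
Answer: A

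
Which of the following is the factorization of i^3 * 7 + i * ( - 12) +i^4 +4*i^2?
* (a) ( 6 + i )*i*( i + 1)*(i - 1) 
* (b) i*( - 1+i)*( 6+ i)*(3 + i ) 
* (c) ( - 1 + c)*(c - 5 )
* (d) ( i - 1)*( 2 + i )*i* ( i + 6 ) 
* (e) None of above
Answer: d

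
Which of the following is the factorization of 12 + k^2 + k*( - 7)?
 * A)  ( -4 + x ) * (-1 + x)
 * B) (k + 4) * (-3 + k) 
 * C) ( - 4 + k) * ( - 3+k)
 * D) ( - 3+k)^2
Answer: C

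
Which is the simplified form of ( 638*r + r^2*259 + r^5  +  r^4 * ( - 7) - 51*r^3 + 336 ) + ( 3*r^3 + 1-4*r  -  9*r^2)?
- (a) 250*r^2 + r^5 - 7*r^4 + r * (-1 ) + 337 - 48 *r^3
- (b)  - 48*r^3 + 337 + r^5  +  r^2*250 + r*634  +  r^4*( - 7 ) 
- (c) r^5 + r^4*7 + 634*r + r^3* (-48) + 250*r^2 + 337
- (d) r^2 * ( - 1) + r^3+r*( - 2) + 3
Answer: b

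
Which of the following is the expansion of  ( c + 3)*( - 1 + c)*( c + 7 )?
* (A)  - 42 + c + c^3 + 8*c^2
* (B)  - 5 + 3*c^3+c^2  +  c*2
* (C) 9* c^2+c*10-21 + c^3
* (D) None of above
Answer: D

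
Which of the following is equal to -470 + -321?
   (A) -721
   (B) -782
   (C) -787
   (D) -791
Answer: D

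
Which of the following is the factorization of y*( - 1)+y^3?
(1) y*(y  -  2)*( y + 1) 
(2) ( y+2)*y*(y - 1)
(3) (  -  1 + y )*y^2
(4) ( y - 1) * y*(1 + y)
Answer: 4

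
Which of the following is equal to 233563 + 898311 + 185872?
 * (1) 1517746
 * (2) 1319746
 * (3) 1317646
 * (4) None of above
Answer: 4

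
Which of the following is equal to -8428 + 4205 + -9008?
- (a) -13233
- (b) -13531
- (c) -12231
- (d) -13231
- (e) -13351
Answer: d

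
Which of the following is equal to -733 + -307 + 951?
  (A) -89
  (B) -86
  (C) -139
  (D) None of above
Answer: A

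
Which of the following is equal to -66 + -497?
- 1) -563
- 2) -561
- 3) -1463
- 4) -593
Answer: 1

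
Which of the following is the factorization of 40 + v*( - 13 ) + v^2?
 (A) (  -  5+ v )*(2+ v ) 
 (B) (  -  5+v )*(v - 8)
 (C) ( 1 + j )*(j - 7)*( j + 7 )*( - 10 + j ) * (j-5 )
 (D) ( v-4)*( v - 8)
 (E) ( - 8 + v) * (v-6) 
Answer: B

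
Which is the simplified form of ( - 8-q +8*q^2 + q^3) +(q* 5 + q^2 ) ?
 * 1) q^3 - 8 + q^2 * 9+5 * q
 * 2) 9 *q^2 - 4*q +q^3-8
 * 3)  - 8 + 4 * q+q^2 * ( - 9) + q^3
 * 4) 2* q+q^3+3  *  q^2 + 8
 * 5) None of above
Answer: 5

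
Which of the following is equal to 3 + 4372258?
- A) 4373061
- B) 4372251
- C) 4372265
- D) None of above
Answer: D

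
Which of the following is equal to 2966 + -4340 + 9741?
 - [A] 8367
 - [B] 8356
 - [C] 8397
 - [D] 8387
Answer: A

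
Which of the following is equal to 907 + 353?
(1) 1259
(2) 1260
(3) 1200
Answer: 2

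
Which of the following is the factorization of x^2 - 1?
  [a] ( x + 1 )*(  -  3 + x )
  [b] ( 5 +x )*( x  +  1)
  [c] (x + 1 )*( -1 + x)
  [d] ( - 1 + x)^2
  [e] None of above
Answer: c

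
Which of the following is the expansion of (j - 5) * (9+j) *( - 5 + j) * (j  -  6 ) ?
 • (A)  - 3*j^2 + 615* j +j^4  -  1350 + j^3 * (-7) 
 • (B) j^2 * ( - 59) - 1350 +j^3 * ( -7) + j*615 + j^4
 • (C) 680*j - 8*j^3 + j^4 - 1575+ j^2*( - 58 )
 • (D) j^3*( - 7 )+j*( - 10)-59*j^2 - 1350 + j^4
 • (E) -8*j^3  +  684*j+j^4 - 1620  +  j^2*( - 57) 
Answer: B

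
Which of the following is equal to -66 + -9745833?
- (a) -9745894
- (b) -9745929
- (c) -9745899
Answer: c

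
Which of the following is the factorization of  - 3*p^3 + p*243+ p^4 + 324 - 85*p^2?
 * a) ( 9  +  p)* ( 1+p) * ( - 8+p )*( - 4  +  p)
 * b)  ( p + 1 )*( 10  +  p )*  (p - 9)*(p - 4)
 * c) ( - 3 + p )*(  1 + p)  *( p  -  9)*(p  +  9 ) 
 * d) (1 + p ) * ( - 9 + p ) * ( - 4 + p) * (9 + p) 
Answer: d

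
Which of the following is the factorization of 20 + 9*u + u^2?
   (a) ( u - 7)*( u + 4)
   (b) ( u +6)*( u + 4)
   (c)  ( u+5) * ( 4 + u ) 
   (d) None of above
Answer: c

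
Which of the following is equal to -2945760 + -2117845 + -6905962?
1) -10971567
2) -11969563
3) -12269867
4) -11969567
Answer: 4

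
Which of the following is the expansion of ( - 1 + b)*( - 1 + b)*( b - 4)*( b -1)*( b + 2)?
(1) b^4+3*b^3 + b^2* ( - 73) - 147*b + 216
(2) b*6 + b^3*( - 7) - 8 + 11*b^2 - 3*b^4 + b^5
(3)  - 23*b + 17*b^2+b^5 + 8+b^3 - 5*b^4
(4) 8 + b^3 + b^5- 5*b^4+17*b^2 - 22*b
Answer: 4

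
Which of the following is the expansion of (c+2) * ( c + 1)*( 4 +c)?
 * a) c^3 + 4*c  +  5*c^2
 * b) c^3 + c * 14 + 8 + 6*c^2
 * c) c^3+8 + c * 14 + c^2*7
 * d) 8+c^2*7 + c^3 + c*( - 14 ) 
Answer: c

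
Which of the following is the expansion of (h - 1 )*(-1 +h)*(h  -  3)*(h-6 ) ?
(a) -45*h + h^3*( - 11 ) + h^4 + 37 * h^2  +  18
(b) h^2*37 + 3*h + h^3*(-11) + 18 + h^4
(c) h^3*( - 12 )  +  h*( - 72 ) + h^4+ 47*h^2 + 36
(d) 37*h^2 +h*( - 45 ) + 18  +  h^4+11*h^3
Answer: a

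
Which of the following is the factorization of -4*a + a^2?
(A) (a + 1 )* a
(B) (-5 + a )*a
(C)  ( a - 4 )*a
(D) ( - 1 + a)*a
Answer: C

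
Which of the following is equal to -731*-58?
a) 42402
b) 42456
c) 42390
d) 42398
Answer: d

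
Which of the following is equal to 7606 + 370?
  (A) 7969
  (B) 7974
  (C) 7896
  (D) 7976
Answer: D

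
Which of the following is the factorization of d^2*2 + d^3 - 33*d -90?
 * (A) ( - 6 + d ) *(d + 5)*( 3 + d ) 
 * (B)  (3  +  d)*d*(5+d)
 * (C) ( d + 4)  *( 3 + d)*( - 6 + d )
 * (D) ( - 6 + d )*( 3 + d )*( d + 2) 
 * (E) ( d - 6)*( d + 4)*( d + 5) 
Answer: A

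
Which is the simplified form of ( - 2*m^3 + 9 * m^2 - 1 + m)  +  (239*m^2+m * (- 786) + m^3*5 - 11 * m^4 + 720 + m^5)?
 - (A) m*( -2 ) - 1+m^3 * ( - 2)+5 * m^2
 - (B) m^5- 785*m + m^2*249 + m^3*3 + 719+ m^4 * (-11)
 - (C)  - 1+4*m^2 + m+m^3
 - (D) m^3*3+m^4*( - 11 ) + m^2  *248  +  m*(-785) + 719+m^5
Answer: D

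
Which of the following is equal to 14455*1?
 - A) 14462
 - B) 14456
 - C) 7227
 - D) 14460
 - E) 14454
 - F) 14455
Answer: F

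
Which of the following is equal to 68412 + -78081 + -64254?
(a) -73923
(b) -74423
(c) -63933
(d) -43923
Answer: a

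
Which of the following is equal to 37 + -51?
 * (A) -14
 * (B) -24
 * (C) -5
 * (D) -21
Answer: A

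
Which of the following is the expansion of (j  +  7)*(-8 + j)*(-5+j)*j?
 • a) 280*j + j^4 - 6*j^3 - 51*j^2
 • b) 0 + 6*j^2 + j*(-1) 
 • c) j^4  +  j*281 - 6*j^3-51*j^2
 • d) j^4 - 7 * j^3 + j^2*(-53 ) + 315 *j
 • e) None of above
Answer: a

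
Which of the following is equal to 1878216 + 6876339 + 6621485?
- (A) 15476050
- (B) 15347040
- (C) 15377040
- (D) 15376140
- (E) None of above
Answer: E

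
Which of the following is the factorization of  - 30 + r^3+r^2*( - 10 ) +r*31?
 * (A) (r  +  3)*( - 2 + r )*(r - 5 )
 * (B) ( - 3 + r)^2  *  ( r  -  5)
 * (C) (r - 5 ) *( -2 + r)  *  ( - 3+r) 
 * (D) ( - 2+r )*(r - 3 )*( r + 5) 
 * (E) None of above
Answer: C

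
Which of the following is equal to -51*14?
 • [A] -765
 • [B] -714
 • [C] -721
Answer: B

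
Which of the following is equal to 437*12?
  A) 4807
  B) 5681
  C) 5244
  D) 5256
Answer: C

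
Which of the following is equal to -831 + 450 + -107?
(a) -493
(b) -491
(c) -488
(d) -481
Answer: c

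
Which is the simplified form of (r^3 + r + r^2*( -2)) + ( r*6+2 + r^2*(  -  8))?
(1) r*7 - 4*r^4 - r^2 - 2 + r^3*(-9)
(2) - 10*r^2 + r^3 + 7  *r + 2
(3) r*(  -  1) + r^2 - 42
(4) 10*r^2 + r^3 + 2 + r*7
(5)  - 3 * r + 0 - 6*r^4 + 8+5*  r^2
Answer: 2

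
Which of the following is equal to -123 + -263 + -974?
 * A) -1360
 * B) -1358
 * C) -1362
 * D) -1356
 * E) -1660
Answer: A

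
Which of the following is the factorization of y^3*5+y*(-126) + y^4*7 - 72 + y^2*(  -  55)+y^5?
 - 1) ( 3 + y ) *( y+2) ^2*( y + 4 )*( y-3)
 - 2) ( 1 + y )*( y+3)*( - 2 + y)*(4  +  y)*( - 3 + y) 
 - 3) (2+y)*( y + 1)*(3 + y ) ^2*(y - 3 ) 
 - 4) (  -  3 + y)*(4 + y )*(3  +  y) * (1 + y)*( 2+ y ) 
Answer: 4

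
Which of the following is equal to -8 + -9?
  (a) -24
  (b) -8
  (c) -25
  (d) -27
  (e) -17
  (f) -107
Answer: e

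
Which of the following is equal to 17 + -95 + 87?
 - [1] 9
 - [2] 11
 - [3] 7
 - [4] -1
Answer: 1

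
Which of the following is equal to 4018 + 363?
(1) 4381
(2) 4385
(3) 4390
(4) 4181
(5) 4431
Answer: 1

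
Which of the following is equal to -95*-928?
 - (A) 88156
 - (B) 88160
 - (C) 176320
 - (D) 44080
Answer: B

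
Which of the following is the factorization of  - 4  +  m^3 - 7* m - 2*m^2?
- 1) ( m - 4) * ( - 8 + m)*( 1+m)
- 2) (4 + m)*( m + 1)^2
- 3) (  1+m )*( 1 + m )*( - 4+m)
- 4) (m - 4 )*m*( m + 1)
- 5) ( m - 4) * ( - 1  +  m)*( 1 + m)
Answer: 3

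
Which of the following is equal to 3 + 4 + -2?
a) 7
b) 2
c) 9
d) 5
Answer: d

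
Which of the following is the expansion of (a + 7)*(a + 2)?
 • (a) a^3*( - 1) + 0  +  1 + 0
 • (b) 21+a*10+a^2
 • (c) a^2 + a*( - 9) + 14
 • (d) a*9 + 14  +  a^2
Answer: d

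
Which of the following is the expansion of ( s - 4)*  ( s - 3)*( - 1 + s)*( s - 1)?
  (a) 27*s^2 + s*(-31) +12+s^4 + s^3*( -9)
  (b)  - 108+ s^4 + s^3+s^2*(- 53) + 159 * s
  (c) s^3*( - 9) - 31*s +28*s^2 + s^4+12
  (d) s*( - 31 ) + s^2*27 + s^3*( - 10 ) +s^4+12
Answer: a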